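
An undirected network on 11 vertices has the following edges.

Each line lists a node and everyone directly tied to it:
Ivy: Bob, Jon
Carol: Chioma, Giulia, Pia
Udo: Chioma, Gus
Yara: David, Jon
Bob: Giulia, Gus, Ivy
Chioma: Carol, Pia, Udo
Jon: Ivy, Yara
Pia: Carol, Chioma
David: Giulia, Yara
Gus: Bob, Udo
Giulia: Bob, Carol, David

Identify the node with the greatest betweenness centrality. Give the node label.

Unnormalized betweenness of each node: Bob:95/6, Carol:12, Chioma:29/6, David:15/2, Giulia:58/3, Gus:6, Ivy:13/2, Jon:17/6, Pia:0, Udo:23/6, Yara:10/3.
Giulia has the largest value, 58/3, making it the main broker — the node through which the most shortest paths run.

Giulia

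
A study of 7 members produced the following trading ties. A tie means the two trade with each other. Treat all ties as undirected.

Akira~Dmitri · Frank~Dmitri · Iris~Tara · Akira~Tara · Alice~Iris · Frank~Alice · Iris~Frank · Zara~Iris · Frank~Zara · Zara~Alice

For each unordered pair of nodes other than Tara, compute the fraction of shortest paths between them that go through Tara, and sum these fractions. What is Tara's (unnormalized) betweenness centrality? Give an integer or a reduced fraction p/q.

Pairs whose geodesics pass through Tara — Akira–Alice: 1/2; Akira–Zara: 1/2; Akira–Iris: 1.
All other pairs contribute 0.
Summing the contributions gives betweenness(Tara) = 2.

2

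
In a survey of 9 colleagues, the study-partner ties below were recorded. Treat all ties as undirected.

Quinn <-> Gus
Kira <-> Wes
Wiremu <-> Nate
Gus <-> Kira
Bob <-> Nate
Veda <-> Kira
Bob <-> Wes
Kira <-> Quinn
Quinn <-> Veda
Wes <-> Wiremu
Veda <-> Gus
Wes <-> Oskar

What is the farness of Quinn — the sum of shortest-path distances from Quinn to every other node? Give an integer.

Distances from Quinn: Bob:3, Gus:1, Kira:1, Nate:4, Oskar:3, Veda:1, Wes:2, Wiremu:3.
Sum = 3 + 1 + 1 + 4 + 3 + 1 + 2 + 3 = 18.

18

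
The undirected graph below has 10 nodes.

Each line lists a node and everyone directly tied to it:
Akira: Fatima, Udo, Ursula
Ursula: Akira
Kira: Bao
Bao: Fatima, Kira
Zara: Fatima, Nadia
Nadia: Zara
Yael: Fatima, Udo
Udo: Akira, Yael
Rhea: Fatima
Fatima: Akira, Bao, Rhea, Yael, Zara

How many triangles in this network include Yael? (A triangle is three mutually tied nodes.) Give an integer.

0

Yael's neighbors are Fatima and Udo, but none of them are tied to each other, so no triangle contains Yael.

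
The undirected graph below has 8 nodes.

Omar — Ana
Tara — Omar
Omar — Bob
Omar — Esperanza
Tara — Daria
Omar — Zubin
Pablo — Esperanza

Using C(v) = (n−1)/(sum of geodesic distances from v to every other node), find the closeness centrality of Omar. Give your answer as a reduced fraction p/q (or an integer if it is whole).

Distances from Omar: Ana:1, Bob:1, Daria:2, Esperanza:1, Pablo:2, Tara:1, Zubin:1. Sum = 9.
n = 8, so closeness = 7/9.

7/9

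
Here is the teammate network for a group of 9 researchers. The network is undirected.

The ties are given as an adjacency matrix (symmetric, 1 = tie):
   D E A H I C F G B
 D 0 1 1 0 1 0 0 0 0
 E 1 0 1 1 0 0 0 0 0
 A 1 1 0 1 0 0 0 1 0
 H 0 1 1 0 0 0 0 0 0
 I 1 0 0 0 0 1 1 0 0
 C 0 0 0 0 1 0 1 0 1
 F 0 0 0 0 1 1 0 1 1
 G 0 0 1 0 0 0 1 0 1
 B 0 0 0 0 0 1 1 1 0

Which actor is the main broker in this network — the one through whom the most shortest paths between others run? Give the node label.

A

Unnormalized betweenness of each node: A:103/12, B:13/12, C:5/6, D:16/3, E:5/4, F:35/12, G:7, H:0, I:5.
A has the largest value, 103/12, making it the main broker — the node through which the most shortest paths run.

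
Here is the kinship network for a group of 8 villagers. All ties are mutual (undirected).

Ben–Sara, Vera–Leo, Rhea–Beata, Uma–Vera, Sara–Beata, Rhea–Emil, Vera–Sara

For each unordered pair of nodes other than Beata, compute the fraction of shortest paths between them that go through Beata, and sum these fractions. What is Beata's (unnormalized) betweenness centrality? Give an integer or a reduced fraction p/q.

Pairs whose geodesics pass through Beata — Rhea–Ben: 1; Rhea–Sara: 1; Rhea–Uma: 1; Rhea–Vera: 1; Rhea–Leo: 1; Ben–Emil: 1; Sara–Emil: 1; Uma–Emil: 1; Vera–Emil: 1; Emil–Leo: 1.
All other pairs contribute 0.
Summing the contributions gives betweenness(Beata) = 10.

10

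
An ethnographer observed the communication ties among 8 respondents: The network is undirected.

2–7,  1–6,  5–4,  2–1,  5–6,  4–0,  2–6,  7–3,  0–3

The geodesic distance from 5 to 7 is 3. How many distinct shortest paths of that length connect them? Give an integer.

The shortest distance is 3, and the only length-3 path is 5–6–2–7. So there is exactly 1 shortest path.

1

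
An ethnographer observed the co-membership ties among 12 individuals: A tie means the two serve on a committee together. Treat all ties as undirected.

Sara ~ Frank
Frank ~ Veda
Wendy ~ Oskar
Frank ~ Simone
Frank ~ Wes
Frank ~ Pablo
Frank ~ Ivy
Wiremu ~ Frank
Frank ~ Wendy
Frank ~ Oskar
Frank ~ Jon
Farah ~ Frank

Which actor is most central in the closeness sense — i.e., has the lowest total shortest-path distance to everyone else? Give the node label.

Farness (sum of distances to all others) for each node — Farah:21, Frank:11, Ivy:21, Jon:21, Oskar:20, Pablo:21, Sara:21, Simone:21, Veda:21, Wendy:20, Wes:21, Wiremu:21.
The smallest farness is 11, for Frank, so Frank has the highest closeness.

Frank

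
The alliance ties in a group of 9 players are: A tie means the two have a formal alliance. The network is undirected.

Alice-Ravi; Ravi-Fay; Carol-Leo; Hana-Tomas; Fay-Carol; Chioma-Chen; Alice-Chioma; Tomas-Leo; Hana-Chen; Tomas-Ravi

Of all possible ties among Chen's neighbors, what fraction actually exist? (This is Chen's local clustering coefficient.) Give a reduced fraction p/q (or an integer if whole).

Chen's neighbors: Chioma and Hana (k = 2).
Possible neighbor pairs: C(2,2) = 1. Edges among them: none → e = 0.
Clustering(Chen) = 0/1.

0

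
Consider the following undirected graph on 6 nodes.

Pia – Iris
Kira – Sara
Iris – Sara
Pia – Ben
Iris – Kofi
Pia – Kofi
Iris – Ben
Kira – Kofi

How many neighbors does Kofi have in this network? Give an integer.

Kofi is directly tied to Iris, Kira, and Pia. That is 3 neighbors, so the degree of Kofi is 3.

3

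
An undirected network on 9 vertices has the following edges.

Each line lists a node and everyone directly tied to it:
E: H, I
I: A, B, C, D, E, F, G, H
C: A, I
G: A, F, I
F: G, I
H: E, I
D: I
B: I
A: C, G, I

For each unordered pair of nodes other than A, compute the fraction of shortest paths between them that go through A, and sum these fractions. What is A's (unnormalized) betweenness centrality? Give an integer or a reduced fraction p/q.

1/2

Pairs whose geodesics pass through A — G–C: 1/2.
All other pairs contribute 0.
Summing the contributions gives betweenness(A) = 1/2.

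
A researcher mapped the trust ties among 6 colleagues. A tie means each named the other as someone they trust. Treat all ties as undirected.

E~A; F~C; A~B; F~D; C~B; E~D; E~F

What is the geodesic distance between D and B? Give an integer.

One shortest route is D – E – A – B, which uses 3 edges, and at distance 2 from D we only reach {A, C}, which does not include B. So d(D,B) = 3.

3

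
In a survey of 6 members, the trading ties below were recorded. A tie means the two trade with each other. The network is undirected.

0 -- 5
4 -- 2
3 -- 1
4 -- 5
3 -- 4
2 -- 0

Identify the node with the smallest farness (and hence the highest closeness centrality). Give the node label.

Farness (sum of distances to all others) for each node — 0:11, 1:13, 2:9, 3:9, 4:7, 5:9.
The smallest farness is 7, for 4, so 4 has the highest closeness.

4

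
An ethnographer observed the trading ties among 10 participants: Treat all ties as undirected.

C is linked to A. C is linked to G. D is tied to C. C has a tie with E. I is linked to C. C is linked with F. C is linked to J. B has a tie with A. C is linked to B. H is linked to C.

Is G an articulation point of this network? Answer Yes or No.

Even without G, every remaining node can still reach every other (the residual graph is connected), so G is not a cut vertex.

No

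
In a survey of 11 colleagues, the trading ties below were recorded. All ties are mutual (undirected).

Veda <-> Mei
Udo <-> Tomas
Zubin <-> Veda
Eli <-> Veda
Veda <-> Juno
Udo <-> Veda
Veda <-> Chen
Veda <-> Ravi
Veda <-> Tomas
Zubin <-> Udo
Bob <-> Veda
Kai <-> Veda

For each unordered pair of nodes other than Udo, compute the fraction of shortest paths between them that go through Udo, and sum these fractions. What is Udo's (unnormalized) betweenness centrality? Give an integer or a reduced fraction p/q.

Pairs whose geodesics pass through Udo — Zubin–Tomas: 1/2.
All other pairs contribute 0.
Summing the contributions gives betweenness(Udo) = 1/2.

1/2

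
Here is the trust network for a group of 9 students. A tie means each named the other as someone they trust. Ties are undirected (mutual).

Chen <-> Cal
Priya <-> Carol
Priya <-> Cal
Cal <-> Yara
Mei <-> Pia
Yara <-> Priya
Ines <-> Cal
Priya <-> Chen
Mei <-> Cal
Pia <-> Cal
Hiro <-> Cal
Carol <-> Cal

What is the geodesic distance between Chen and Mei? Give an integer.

2

One shortest route is Chen – Cal – Mei, which uses 2 edges, and Chen and Mei are not directly tied, so nothing shorter exists. So d(Chen,Mei) = 2.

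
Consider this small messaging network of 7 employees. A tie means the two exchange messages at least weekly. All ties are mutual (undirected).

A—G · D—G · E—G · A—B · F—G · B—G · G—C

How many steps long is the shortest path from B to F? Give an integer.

One shortest route is B – G – F, which uses 2 edges, and B and F are not directly tied, so nothing shorter exists. So d(B,F) = 2.

2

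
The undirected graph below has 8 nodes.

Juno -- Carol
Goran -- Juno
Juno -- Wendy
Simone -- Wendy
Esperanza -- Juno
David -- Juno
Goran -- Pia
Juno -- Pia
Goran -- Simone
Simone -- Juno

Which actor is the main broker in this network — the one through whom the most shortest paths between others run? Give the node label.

Unnormalized betweenness of each node: Carol:0, David:0, Esperanza:0, Goran:1/2, Juno:17, Pia:0, Simone:1/2, Wendy:0.
Juno has the largest value, 17, making it the main broker — the node through which the most shortest paths run.

Juno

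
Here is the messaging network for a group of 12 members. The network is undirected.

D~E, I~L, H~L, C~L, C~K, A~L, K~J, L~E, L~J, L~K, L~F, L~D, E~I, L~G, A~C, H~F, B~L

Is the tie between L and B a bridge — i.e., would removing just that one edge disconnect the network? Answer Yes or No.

Without the L–B edge there is no alternate route between L and B, so the network disconnects. It is a bridge.

Yes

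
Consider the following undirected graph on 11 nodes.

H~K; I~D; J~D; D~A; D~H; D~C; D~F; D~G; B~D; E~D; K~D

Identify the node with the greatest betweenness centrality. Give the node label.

D

Unnormalized betweenness of each node: A:0, B:0, C:0, D:44, E:0, F:0, G:0, H:0, I:0, J:0, K:0.
D has the largest value, 44, making it the main broker — the node through which the most shortest paths run.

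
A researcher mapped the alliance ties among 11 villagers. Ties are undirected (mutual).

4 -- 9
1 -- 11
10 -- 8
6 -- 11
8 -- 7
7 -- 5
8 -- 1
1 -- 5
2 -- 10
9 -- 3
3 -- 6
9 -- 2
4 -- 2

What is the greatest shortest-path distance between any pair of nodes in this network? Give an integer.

5

Eccentricity of each node (its greatest distance to any other): 1:4, 2:4, 3:5, 4:5, 5:5, 6:4, 7:5, 8:4, 9:5, 10:4, 11:4.
The maximum eccentricity is 5, realized for instance by the pair 7–3 via 7 – 5 – 1 – 11 – 6 – 3. So the diameter is 5.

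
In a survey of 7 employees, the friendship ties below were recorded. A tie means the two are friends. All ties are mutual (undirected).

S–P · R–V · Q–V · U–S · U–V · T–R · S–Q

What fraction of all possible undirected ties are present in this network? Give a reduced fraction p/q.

There are 7 edges and 7 nodes, so the maximum possible is C(7,2) = 21.
Density = 7/21 = 1/3.

1/3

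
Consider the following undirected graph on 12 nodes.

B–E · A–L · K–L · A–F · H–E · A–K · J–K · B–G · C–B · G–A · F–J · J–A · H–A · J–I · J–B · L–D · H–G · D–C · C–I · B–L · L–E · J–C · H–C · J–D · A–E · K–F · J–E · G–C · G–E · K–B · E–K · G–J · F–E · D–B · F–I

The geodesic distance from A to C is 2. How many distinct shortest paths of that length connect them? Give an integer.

3

The shortest distance is 2. The length-2 paths are: A–G–C; A–J–C; A–H–C.
That gives 3 distinct shortest paths.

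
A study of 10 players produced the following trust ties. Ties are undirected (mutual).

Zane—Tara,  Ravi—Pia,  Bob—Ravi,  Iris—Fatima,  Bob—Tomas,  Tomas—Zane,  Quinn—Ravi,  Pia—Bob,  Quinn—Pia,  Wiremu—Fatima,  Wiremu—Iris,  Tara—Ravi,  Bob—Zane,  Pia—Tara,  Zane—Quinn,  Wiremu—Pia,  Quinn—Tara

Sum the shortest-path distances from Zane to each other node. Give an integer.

19

Distances from Zane: Bob:1, Fatima:4, Iris:4, Pia:2, Quinn:1, Ravi:2, Tara:1, Tomas:1, Wiremu:3.
Sum = 1 + 4 + 4 + 2 + 1 + 2 + 1 + 1 + 3 = 19.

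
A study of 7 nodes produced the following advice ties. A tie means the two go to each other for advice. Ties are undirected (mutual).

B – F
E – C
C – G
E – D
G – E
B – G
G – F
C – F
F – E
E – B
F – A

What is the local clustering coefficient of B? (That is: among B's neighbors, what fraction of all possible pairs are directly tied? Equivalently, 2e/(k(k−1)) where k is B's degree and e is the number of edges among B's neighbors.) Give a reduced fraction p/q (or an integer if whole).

1

B's neighbors: E, F, and G (k = 3).
Possible neighbor pairs: C(3,2) = 3. Edges among them: E–F, E–G, F–G → e = 3.
Clustering(B) = 3/3 = 1.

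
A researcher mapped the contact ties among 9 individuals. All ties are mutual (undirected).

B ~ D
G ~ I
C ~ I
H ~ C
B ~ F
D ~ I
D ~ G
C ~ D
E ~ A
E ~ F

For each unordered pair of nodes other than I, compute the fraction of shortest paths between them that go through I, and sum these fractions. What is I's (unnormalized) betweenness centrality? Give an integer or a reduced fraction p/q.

Pairs whose geodesics pass through I — H–G: 1/2; C–G: 1/2.
All other pairs contribute 0.
Summing the contributions gives betweenness(I) = 1.

1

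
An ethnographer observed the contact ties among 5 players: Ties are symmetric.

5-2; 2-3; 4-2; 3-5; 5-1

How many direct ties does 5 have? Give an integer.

5 is directly tied to 1, 2, and 3. That is 3 neighbors, so the degree of 5 is 3.

3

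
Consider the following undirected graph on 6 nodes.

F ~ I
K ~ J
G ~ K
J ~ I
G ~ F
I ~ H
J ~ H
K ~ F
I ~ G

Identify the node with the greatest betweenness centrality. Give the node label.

I

Unnormalized betweenness of each node: F:1/3, G:1/3, H:0, I:3, J:4/3, K:1.
I has the largest value, 3, making it the main broker — the node through which the most shortest paths run.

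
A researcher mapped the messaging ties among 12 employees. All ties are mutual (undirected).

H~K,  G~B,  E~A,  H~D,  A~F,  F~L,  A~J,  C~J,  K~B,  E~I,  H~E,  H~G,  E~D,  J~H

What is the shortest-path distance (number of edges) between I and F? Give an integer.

3

One shortest route is I – E – A – F, which uses 3 edges, and at distance 2 from I we only reach {A, D, H}, which does not include F. So d(I,F) = 3.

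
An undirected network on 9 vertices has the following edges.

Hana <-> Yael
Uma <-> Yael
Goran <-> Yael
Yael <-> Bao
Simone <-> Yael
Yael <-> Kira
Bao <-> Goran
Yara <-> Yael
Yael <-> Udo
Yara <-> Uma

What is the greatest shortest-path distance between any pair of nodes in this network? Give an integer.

2

Eccentricity of each node (its greatest distance to any other): Bao:2, Goran:2, Hana:2, Kira:2, Simone:2, Udo:2, Uma:2, Yael:1, Yara:2.
The maximum eccentricity is 2, realized for instance by the pair Kira–Yara via Kira – Yael – Yara. So the diameter is 2.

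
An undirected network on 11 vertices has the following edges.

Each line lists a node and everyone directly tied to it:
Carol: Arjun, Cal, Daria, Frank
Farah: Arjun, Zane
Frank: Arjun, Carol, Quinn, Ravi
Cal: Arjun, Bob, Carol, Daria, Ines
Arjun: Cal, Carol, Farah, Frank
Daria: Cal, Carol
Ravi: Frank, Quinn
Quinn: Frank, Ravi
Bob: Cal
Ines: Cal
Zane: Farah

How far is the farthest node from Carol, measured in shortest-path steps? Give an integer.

Distances from Carol: Arjun:1, Bob:2, Cal:1, Daria:1, Farah:2, Frank:1, Ines:2, Quinn:2, Ravi:2, Zane:3.
The largest is 3 (to Zane), so the eccentricity of Carol is 3.

3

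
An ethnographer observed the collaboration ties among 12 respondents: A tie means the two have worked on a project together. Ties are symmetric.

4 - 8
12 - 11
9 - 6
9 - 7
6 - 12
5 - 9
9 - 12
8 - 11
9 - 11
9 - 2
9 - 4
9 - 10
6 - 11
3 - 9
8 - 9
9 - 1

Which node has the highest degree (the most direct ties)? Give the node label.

9

Degrees — 1:1, 2:1, 3:1, 4:2, 5:1, 6:3, 7:1, 8:3, 9:11, 10:1, 11:4, 12:3.
The maximum is 11, attained only by 9.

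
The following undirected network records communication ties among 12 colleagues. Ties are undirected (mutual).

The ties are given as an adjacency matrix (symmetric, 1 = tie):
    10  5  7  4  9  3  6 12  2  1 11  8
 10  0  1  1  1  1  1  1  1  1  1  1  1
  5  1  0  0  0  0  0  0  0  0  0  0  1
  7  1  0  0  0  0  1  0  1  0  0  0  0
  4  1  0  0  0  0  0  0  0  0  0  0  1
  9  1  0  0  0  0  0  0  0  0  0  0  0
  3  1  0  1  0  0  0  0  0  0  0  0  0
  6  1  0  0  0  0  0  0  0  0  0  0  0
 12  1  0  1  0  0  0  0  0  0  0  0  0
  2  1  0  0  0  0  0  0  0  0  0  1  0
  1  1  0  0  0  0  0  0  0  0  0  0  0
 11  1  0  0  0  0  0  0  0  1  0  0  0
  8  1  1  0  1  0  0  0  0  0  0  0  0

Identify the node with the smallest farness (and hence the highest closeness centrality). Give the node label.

10

Farness (sum of distances to all others) for each node — 1:21, 2:20, 3:20, 4:20, 5:20, 6:21, 7:19, 8:19, 9:21, 10:11, 11:20, 12:20.
The smallest farness is 11, for 10, so 10 has the highest closeness.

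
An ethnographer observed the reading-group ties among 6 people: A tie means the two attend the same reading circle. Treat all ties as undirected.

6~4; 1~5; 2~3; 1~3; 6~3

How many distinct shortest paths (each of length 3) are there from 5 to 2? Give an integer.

The shortest distance is 3, and the only length-3 path is 5–1–3–2. So there is exactly 1 shortest path.

1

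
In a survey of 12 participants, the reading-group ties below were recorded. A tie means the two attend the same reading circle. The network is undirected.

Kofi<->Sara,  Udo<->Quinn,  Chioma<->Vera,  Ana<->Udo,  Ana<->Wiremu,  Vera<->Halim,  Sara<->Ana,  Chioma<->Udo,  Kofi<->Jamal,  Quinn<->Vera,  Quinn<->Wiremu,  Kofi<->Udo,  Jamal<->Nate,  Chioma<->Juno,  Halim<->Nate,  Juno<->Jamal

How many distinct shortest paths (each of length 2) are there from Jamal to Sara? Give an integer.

1

The shortest distance is 2, and the only length-2 path is Jamal–Kofi–Sara. So there is exactly 1 shortest path.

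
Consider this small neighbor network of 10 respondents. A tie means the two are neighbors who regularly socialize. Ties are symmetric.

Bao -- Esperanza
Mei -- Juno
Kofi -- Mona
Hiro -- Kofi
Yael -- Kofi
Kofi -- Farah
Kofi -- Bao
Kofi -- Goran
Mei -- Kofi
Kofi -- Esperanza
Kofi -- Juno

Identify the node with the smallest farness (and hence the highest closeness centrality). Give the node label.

Farness (sum of distances to all others) for each node — Bao:16, Esperanza:16, Farah:17, Goran:17, Hiro:17, Juno:16, Kofi:9, Mei:16, Mona:17, Yael:17.
The smallest farness is 9, for Kofi, so Kofi has the highest closeness.

Kofi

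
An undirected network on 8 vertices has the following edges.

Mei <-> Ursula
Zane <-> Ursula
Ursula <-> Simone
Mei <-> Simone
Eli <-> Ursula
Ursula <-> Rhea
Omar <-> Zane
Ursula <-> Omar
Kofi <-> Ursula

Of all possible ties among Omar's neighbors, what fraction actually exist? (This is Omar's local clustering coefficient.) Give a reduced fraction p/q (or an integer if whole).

1

Omar's neighbors: Ursula and Zane (k = 2).
Possible neighbor pairs: C(2,2) = 1. Edges among them: Ursula–Zane → e = 1.
Clustering(Omar) = 1/1.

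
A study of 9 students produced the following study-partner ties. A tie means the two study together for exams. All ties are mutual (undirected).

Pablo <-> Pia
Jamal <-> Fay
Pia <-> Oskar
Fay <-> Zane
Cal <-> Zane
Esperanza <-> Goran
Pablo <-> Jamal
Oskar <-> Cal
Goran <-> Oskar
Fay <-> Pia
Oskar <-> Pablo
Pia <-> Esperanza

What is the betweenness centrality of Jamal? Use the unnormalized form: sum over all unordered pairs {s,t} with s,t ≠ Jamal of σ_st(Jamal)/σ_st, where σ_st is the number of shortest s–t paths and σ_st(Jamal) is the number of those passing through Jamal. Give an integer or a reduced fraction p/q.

5/6

Pairs whose geodesics pass through Jamal — Pablo–Fay: 1/2; Pablo–Zane: 1/3.
All other pairs contribute 0.
Summing the contributions gives betweenness(Jamal) = 5/6.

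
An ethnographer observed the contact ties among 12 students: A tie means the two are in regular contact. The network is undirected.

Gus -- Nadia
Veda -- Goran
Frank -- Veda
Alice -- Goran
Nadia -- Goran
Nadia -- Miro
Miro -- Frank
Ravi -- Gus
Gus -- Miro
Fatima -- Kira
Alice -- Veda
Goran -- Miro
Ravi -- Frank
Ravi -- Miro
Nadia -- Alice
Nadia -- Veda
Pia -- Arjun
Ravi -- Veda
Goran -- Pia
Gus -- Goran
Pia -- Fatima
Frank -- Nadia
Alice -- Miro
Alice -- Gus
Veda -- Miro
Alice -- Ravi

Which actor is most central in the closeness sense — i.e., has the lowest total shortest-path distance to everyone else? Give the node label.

Farness (sum of distances to all others) for each node — Alice:20, Arjun:31, Fatima:29, Frank:26, Goran:17, Gus:21, Kira:39, Miro:19, Nadia:20, Pia:21, Ravi:25, Veda:20.
The smallest farness is 17, for Goran, so Goran has the highest closeness.

Goran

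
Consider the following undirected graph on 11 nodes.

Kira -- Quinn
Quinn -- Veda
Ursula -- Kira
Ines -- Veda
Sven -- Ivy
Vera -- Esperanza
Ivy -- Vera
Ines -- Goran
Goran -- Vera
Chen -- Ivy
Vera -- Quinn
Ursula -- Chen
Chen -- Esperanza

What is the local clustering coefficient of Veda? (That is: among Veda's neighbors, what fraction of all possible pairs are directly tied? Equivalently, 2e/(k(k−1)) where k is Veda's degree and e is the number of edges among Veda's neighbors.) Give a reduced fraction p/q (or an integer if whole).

0

Veda's neighbors: Ines and Quinn (k = 2).
Possible neighbor pairs: C(2,2) = 1. Edges among them: none → e = 0.
Clustering(Veda) = 0/1.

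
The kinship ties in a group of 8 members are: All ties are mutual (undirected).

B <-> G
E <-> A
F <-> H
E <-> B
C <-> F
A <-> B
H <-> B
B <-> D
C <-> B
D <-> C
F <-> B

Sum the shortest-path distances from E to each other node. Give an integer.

12

Distances from E: A:1, B:1, C:2, D:2, F:2, G:2, H:2.
Sum = 1 + 1 + 2 + 2 + 2 + 2 + 2 = 12.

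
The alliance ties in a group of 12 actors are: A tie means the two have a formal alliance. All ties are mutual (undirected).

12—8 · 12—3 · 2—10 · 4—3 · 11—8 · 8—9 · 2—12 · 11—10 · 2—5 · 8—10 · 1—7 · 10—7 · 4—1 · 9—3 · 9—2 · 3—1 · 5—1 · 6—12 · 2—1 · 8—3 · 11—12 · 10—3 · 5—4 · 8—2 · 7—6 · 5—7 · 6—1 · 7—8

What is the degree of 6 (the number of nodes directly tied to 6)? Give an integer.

3

6 is directly tied to 1, 7, and 12. That is 3 neighbors, so the degree of 6 is 3.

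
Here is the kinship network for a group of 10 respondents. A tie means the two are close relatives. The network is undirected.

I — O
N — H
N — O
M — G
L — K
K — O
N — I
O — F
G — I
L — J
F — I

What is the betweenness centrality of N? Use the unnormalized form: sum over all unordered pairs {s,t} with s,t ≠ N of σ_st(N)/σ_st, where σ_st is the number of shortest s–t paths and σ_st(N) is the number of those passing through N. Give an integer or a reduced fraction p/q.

Pairs whose geodesics pass through N — I–H: 1; F–H: 2/2; O–H: 1; M–H: 1; H–G: 1; H–L: 1; H–K: 1; H–J: 1.
All other pairs contribute 0.
Summing the contributions gives betweenness(N) = 8.

8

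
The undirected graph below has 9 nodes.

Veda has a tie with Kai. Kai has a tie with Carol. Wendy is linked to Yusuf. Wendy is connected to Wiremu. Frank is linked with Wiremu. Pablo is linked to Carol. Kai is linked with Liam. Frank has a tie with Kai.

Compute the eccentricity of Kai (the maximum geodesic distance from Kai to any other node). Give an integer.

4

Distances from Kai: Carol:1, Frank:1, Liam:1, Pablo:2, Veda:1, Wendy:3, Wiremu:2, Yusuf:4.
The largest is 4 (to Yusuf), so the eccentricity of Kai is 4.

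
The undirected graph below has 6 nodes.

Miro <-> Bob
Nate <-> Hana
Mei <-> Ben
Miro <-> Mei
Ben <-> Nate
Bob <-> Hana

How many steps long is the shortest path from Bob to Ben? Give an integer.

One shortest route is Bob – Hana – Nate – Ben, which uses 3 edges, and at distance 2 from Bob we only reach {Mei, Nate}, which does not include Ben. So d(Bob,Ben) = 3.

3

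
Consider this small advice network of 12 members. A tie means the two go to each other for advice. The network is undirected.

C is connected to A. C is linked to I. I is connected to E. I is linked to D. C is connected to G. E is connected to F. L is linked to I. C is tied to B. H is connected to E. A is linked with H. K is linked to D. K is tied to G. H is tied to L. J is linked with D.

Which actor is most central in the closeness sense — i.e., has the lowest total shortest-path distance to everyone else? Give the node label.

Farness (sum of distances to all others) for each node — A:25, B:30, C:20, D:23, E:23, F:33, G:26, H:26, I:18, J:33, K:28, L:25.
The smallest farness is 18, for I, so I has the highest closeness.

I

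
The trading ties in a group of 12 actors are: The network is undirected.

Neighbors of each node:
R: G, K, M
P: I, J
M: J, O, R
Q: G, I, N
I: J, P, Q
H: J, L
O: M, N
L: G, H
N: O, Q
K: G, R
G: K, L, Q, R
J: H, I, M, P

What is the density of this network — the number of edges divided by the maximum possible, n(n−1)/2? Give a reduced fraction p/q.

8/33

There are 16 edges and 12 nodes, so the maximum possible is C(12,2) = 66.
Density = 16/66 = 8/33.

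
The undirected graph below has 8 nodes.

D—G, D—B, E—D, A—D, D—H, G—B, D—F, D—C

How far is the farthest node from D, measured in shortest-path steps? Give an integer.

1

Distances from D: A:1, B:1, C:1, E:1, F:1, G:1, H:1.
The largest is 1 (to E, F, H, G, B, C, and A), so the eccentricity of D is 1.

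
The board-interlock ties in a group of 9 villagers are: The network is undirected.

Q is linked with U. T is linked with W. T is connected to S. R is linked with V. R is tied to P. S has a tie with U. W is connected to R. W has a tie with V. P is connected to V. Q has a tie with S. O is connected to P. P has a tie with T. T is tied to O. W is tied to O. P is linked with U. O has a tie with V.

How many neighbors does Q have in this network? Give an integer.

2

Q is directly tied to S and U. That is 2 neighbors, so the degree of Q is 2.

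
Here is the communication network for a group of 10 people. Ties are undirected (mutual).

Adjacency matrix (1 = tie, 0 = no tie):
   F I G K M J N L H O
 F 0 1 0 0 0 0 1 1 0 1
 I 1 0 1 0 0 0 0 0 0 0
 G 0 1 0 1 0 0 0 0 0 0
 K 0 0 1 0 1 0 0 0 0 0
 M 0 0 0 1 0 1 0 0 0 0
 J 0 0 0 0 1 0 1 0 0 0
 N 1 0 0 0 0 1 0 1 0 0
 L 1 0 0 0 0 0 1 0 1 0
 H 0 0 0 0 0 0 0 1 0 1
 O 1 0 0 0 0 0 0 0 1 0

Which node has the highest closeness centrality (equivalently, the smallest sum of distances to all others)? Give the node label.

F

Farness (sum of distances to all others) for each node — F:16, G:22, H:25, I:19, J:20, K:25, L:19, M:23, N:17, O:22.
The smallest farness is 16, for F, so F has the highest closeness.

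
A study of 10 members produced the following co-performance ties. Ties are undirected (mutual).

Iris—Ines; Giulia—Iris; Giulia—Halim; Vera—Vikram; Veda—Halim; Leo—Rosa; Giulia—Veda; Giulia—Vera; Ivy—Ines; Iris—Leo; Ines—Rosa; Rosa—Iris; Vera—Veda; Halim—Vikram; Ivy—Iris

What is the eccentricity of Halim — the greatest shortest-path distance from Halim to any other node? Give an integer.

3

Distances from Halim: Giulia:1, Ines:3, Iris:2, Ivy:3, Leo:3, Rosa:3, Veda:1, Vera:2, Vikram:1.
The largest is 3 (to Ines, Rosa, Ivy, and Leo), so the eccentricity of Halim is 3.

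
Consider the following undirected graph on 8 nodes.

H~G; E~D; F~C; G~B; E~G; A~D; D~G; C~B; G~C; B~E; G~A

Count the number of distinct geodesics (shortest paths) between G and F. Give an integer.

1

The shortest distance is 2, and the only length-2 path is G–C–F. So there is exactly 1 shortest path.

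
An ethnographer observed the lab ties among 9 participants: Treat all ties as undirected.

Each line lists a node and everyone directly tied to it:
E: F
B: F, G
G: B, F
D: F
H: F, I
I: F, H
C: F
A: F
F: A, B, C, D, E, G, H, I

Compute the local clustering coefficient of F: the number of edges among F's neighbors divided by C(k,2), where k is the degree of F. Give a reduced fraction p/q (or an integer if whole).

F's neighbors: A, B, C, D, E, G, H, and I (k = 8).
Possible neighbor pairs: C(8,2) = 28. Edges among them: B–G, H–I → e = 2.
Clustering(F) = 2/28 = 1/14.

1/14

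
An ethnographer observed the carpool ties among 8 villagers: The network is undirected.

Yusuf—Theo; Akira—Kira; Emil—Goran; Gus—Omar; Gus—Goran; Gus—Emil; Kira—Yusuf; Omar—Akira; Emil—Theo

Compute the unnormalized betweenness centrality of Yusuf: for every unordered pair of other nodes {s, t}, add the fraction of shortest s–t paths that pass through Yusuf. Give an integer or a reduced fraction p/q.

7/2

Pairs whose geodesics pass through Yusuf — Goran–Kira: 1/2; Akira–Theo: 1; Kira–Theo: 1; Kira–Emil: 1.
All other pairs contribute 0.
Summing the contributions gives betweenness(Yusuf) = 7/2.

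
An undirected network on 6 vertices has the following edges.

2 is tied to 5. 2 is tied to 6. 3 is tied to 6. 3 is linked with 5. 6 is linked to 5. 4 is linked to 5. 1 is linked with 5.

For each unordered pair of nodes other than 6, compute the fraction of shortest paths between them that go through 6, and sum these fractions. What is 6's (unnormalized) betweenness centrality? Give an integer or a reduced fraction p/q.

1/2

Pairs whose geodesics pass through 6 — 3–2: 1/2.
All other pairs contribute 0.
Summing the contributions gives betweenness(6) = 1/2.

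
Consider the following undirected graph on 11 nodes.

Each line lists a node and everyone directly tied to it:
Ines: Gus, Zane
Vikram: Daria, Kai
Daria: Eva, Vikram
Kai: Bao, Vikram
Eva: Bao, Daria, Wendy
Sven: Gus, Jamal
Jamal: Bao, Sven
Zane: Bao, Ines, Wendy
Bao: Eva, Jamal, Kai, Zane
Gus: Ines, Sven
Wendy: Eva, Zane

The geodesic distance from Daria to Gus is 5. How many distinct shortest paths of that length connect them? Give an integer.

The shortest distance is 5. The length-5 paths are: Daria–Eva–Wendy–Zane–Ines–Gus; Daria–Eva–Bao–Zane–Ines–Gus; Daria–Eva–Bao–Jamal–Sven–Gus.
That gives 3 distinct shortest paths.

3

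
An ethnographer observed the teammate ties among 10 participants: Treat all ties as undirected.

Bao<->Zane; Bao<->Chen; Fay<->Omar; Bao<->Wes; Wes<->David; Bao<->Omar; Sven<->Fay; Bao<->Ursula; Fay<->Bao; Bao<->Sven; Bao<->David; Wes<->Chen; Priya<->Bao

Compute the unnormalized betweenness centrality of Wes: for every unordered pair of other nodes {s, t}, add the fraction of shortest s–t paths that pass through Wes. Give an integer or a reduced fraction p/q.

1/2

Pairs whose geodesics pass through Wes — Chen–David: 1/2.
All other pairs contribute 0.
Summing the contributions gives betweenness(Wes) = 1/2.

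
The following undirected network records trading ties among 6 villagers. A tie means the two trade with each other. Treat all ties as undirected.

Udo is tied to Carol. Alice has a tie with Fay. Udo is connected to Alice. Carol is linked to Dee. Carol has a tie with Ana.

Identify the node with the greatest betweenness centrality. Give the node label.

Carol

Unnormalized betweenness of each node: Alice:4, Ana:0, Carol:7, Dee:0, Fay:0, Udo:6.
Carol has the largest value, 7, making it the main broker — the node through which the most shortest paths run.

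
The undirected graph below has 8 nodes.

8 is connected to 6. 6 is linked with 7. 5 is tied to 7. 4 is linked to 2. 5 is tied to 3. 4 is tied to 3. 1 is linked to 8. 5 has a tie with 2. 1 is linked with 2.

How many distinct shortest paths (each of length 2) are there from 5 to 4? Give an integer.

The shortest distance is 2. The length-2 paths are: 5–2–4; 5–3–4.
That gives 2 distinct shortest paths.

2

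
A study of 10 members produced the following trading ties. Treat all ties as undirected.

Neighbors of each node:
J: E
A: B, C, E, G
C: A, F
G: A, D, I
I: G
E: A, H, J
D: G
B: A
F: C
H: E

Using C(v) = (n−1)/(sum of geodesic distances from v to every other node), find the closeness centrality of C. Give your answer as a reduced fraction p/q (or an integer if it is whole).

Distances from C: A:1, B:2, D:3, E:2, F:1, G:2, H:3, I:3, J:3. Sum = 20.
n = 10, so closeness = 9/20.

9/20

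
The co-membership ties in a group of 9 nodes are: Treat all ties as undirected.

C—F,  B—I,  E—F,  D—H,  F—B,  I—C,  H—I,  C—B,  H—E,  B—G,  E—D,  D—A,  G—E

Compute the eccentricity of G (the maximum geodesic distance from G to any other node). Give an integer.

Distances from G: A:3, B:1, C:2, D:2, E:1, F:2, H:2, I:2.
The largest is 3 (to A), so the eccentricity of G is 3.

3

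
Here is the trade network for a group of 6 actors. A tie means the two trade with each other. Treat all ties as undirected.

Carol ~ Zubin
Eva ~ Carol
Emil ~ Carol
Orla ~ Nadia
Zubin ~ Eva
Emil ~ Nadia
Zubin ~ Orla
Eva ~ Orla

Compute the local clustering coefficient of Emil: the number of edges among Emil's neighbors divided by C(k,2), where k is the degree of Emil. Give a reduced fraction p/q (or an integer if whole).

Emil's neighbors: Carol and Nadia (k = 2).
Possible neighbor pairs: C(2,2) = 1. Edges among them: none → e = 0.
Clustering(Emil) = 0/1.

0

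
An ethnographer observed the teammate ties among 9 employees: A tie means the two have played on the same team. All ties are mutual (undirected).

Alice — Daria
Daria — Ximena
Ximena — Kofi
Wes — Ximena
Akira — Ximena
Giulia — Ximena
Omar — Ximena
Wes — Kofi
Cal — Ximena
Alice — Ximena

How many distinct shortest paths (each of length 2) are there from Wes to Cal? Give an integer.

The shortest distance is 2, and the only length-2 path is Wes–Ximena–Cal. So there is exactly 1 shortest path.

1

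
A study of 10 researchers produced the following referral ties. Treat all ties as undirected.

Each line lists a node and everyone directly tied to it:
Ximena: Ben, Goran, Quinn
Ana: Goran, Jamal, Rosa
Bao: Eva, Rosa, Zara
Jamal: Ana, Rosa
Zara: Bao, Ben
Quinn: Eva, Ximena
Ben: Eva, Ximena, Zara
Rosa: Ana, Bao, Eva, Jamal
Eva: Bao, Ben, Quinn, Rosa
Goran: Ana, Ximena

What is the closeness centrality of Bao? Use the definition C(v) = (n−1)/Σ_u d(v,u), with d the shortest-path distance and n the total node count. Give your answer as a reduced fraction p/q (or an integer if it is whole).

9/17

Distances from Bao: Ana:2, Ben:2, Eva:1, Goran:3, Jamal:2, Quinn:2, Rosa:1, Ximena:3, Zara:1. Sum = 17.
n = 10, so closeness = 9/17.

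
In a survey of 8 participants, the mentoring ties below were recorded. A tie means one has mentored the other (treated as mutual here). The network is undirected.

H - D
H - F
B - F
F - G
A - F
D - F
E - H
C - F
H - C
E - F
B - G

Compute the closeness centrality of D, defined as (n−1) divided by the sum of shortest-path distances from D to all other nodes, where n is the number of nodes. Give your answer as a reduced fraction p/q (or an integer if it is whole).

Distances from D: A:2, B:2, C:2, E:2, F:1, G:2, H:1. Sum = 12.
n = 8, so closeness = 7/12.

7/12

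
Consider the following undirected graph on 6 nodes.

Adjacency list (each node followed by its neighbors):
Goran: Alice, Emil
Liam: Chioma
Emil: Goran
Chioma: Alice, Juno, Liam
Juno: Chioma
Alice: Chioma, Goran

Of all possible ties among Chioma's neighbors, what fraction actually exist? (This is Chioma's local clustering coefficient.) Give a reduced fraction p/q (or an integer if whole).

Chioma's neighbors: Alice, Juno, and Liam (k = 3).
Possible neighbor pairs: C(3,2) = 3. Edges among them: none → e = 0.
Clustering(Chioma) = 0/3 = 0.

0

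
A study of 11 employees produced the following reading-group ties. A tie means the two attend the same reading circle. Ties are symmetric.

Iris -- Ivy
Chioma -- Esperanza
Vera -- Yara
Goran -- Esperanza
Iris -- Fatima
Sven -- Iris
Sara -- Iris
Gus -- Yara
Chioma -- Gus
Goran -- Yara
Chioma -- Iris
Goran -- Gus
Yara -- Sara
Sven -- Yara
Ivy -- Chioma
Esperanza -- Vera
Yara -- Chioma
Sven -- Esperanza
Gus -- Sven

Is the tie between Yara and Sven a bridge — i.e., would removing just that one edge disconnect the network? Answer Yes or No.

Even without that edge, Yara still reaches Sven via Yara – Gus – Sven, so the network stays connected. Not a bridge.

No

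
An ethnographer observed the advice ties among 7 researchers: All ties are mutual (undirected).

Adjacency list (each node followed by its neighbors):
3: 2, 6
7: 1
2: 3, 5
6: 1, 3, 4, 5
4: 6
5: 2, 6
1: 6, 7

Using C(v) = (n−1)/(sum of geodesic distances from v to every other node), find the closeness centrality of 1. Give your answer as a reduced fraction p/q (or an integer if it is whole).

6/11

Distances from 1: 2:3, 3:2, 4:2, 5:2, 6:1, 7:1. Sum = 11.
n = 7, so closeness = 6/11.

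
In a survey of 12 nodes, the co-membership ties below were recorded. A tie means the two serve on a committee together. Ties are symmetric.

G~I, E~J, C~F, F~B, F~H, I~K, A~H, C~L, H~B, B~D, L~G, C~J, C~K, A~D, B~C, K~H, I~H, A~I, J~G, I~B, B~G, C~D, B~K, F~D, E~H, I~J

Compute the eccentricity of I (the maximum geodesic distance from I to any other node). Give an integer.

2

Distances from I: A:1, B:1, C:2, D:2, E:2, F:2, G:1, H:1, J:1, K:1, L:2.
The largest is 2 (to L, E, F, C, and D), so the eccentricity of I is 2.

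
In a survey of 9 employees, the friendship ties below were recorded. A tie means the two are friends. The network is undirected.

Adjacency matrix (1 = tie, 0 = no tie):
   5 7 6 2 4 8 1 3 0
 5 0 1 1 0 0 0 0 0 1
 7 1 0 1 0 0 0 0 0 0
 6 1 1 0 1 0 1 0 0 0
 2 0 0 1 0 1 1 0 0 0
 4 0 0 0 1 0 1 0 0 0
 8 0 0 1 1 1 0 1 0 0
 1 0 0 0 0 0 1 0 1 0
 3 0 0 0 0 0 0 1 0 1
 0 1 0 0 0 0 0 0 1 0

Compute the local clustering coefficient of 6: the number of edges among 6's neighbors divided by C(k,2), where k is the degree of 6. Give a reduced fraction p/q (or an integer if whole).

6's neighbors: 2, 5, 7, and 8 (k = 4).
Possible neighbor pairs: C(4,2) = 6. Edges among them: 2–8, 5–7 → e = 2.
Clustering(6) = 2/6 = 1/3.

1/3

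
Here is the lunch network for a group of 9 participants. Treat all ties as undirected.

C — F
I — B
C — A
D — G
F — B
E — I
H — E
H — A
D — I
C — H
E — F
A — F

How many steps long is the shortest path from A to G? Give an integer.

One shortest route is A – F – E – I – D – G, which uses 5 edges, and at distance 4 from A we only reach {D}, which does not include G. So d(A,G) = 5.

5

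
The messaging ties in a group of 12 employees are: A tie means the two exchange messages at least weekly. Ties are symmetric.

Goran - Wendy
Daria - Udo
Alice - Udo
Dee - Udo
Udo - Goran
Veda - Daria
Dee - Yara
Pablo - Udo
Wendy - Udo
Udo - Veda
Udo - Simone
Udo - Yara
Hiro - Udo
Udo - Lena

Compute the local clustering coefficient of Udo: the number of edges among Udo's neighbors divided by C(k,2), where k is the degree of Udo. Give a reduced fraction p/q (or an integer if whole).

3/55

Udo's neighbors: Alice, Daria, Dee, Goran, Hiro, Lena, Pablo, Simone, Veda, Wendy, and Yara (k = 11).
Possible neighbor pairs: C(11,2) = 55. Edges among them: Daria–Veda, Dee–Yara, Goran–Wendy → e = 3.
Clustering(Udo) = 3/55.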